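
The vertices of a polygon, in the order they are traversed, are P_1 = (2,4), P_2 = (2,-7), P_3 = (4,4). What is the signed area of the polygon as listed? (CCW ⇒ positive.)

Σ = (-22) + (36) + (8) = 22
Signed area = Σ/2 = 11 (positive ⇒ counter-clockwise traversal).

11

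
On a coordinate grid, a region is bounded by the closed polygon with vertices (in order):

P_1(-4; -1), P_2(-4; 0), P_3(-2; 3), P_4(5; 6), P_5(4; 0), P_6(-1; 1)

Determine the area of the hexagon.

29

Σ = (-4) + (-12) + (-27) + (-24) + (4) + (5) = -58
Area = |Σ|/2 = 29.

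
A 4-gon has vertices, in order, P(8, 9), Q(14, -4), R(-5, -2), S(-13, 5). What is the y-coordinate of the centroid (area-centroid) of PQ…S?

Apply Gauss's area formula. First the cross-terms c_i = x_i·y_{i+1} − x_{i+1}·y_i:
  -158, -48, -51, -157  ⇒  2A = -414, A = -207.
Then Σ (y_i + y_{i+1})·c_i = -2853, so ȳ = -2853 / (6·(-207)) = 317/138.

317/138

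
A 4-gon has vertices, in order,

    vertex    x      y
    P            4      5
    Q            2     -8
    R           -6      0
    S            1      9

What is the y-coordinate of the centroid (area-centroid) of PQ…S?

Apply Gauss's area formula. First the cross-terms c_i = x_i·y_{i+1} − x_{i+1}·y_i:
  -42, -48, -54, -31  ⇒  2A = -175, A = -87.5.
Then Σ (y_i + y_{i+1})·c_i = -410, so ȳ = -410 / (6·(-87.5)) = 82/105.

82/105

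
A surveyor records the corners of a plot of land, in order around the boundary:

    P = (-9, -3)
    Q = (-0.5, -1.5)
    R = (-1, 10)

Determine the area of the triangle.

49.25

Cross-terms: 12, -6.5, 93  ⇒  Σ = 98.5
Area = |Σ|/2 = 49.25.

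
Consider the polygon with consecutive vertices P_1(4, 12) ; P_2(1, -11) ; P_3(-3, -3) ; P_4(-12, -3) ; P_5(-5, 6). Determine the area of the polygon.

145

Σ = (-56) + (-36) + (-27) + (-87) + (-84) = -290
Area = |Σ|/2 = 145.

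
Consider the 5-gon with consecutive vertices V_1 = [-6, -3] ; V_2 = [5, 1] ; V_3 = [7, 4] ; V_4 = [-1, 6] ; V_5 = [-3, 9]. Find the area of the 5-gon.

Σ = (9) + (13) + (46) + (9) + (63) = 140
Area = |Σ|/2 = 70.

70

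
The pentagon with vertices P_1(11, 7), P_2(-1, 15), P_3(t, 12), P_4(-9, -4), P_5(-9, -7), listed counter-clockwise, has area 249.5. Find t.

-10

The doubled signed area Σ (x_i y_{i+1} − x_{i+1} y_i) is linear in t.
With t=0 it equals 309; the coefficient of t is -19 (from the two edges through P_3).
So -19·t + 309 = 2·249.5 = 499 ⇒ t = -10.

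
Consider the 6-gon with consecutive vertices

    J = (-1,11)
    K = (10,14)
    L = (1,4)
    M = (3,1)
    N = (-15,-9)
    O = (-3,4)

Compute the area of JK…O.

118.5

Apply the shoelace (surveyor's) formula: 2A = Σ (x_i·y_{i+1} − x_{i+1}·y_i), indices taken mod 6.
Σ = (-124) + (26) + (-11) + (-12) + (-87) + (-29) = -237
Area = |Σ|/2 = 118.5.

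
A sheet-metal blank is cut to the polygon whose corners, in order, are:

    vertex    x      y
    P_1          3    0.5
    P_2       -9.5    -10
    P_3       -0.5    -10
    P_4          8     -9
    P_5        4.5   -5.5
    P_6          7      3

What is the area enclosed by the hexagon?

Apply the shoelace formula: 2A = Σ (x_i·y_{i+1} − x_{i+1}·y_i), indices taken mod 6.
P_1→P_2: (3)(-10) − (-9.5)(0.5) = -25.25
P_2→P_3: (-9.5)(-10) − (-0.5)(-10) = 90
P_3→P_4: (-0.5)(-9) − (8)(-10) = 84.5
P_4→P_5: (8)(-5.5) − (4.5)(-9) = -3.5
P_5→P_6: (4.5)(3) − (7)(-5.5) = 52
P_6→P_1: (7)(0.5) − (3)(3) = -5.5
Σ = 192.25
Area = |Σ|/2 = 96.125.

96.125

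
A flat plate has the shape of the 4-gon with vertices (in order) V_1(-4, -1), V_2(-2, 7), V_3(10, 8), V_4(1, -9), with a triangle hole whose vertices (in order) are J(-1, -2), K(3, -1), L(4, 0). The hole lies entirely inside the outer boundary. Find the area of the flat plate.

Outer boundary:
Apply the shoelace (surveyor's) formula: 2A = Σ (x_i·y_{i+1} − x_{i+1}·y_i), indices taken mod 4.
V_1→V_2: (-4)(7) − (-2)(-1) = -30
V_2→V_3: (-2)(8) − (10)(7) = -86
V_3→V_4: (10)(-9) − (1)(8) = -98
V_4→V_1: (1)(-1) − (-4)(-9) = -37
Σ = -251
Area = |Σ|/2 = 125.5.
Hole:
Apply Gauss's area formula: 2A = Σ (x_i·y_{i+1} − x_{i+1}·y_i), indices taken mod 3.
Cross-terms: 7, 4, -8  ⇒  Σ = 3
Area = |Σ|/2 = 1.5.
Net area = 125.5 − 1.5 = 124.

124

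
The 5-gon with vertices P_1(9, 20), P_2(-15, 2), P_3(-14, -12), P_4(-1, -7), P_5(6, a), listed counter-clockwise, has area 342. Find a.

9

Write out the shoelace sum; only the two edges meeting at P_5 involve a:
2·Area = [((-1)·a − 6·(-7)) + (6·20 − 9·a)] + 612
       = -10·a + 774 = 684
⇒ a = 9.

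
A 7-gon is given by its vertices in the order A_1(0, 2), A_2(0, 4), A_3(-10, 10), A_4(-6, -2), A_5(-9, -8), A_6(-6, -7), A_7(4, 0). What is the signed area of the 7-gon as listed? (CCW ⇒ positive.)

100.5

A_1→A_2: (0)(4) − (0)(2) = 0
A_2→A_3: (0)(10) − (-10)(4) = 40
A_3→A_4: (-10)(-2) − (-6)(10) = 80
A_4→A_5: (-6)(-8) − (-9)(-2) = 30
A_5→A_6: (-9)(-7) − (-6)(-8) = 15
A_6→A_7: (-6)(0) − (4)(-7) = 28
A_7→A_1: (4)(2) − (0)(0) = 8
Σ = 201
Signed area = Σ/2 = 100.5 (positive ⇒ counter-clockwise traversal).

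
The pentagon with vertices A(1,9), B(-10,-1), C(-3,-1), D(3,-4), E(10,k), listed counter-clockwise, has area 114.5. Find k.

Write out the shoelace sum; only the two edges meeting at E involve k:
2·Area = [(3·k − 10·(-4)) + (10·9 − 1·k)] + 111
       = 2·k + 241 = 229
⇒ k = -6.

-6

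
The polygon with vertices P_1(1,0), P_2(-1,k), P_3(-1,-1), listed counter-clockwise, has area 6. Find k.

The doubled signed area Σ (x_i y_{i+1} − x_{i+1} y_i) is linear in k.
With k=0 it equals 2; the coefficient of k is 2 (from the two edges through P_2).
So 2·k + 2 = 2·6 = 12 ⇒ k = 5.

5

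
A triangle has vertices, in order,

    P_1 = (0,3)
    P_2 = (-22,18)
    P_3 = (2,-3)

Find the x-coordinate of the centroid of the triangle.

-20/3

Apply the shoelace formula. First the cross-terms c_i = x_i·y_{i+1} − x_{i+1}·y_i:
  66, 30, 6  ⇒  2A = 102, A = 51.
Then Σ (x_i + x_{i+1})·c_i = -2040, so x̄ = -2040 / (6·51) = -20/3.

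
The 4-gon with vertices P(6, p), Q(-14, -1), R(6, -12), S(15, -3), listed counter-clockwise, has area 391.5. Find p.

15

Write out the shoelace sum; only the two edges meeting at P involve p:
2·Area = [(15·p − 6·(-3)) + (6·(-1) − (-14)·p)] + 336
       = 29·p + 348 = 783
⇒ p = 15.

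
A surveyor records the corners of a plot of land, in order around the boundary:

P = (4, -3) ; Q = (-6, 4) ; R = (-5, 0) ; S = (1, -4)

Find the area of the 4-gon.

25.5

Apply Gauss's area formula: 2A = Σ (x_i·y_{i+1} − x_{i+1}·y_i), indices taken mod 4.
Cross-terms: -2, 20, 20, 13  ⇒  Σ = 51
Area = |Σ|/2 = 25.5.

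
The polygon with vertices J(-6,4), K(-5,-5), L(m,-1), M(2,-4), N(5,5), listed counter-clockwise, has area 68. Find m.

Write out the shoelace sum; only the two edges meeting at L involve m:
2·Area = [((-5)·(-1) − m·(-5)) + (m·(-4) − 2·(-1))] + 130
       = 1·m + 137 = 136
⇒ m = -1.

-1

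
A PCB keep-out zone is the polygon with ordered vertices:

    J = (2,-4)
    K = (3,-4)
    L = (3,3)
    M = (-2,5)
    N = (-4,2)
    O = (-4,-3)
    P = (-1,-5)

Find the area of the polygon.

56.5

J→K: (2)(-4) − (3)(-4) = 4
K→L: (3)(3) − (3)(-4) = 21
L→M: (3)(5) − (-2)(3) = 21
M→N: (-2)(2) − (-4)(5) = 16
N→O: (-4)(-3) − (-4)(2) = 20
O→P: (-4)(-5) − (-1)(-3) = 17
P→J: (-1)(-4) − (2)(-5) = 14
Σ = 113
Area = |Σ|/2 = 56.5.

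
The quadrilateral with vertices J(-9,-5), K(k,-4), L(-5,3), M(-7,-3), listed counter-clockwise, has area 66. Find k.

9

The doubled signed area Σ (x_i y_{i+1} − x_{i+1} y_i) is linear in k.
With k=0 it equals 60; the coefficient of k is 8 (from the two edges through K).
So 8·k + 60 = 2·66 = 132 ⇒ k = 9.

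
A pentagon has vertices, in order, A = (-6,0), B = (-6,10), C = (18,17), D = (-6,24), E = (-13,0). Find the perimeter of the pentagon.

|AB| = √((0)² + (10)²) = √100 = 10
|BC| = √((24)² + (7)²) = √625 = 25
|CD| = √((-24)² + (7)²) = √625 = 25
|DE| = √((-7)² + (-24)²) = √625 = 25
|EA| = √((7)² + (0)²) = √49 = 7
Perimeter = 10 + 25 + 25 + 25 + 7 = 92.

92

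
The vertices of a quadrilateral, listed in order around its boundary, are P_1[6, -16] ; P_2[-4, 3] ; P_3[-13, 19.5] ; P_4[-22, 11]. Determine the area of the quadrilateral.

Apply Gauss's area formula: 2A = Σ (x_i·y_{i+1} − x_{i+1}·y_i), indices taken mod 4.
Σ = (-46) + (-39) + (286) + (286) = 487
Area = |Σ|/2 = 243.5.

243.5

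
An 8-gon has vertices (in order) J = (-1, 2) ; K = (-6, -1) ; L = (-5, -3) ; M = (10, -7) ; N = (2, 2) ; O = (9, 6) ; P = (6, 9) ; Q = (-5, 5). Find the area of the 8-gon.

Apply the shoelace (surveyor's) formula: 2A = Σ (x_i·y_{i+1} − x_{i+1}·y_i), indices taken mod 8.
Cross-terms: 13, 13, 65, 34, -6, 45, 75, -5  ⇒  Σ = 234
Area = |Σ|/2 = 117.

117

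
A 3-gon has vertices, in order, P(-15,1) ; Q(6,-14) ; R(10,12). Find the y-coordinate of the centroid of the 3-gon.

Apply Gauss's area formula. First the cross-terms c_i = x_i·y_{i+1} − x_{i+1}·y_i:
  204, 212, 190  ⇒  2A = 606, A = 303.
Then Σ (y_i + y_{i+1})·c_i = -606, so ȳ = -606 / (6·303) = -1/3.

-1/3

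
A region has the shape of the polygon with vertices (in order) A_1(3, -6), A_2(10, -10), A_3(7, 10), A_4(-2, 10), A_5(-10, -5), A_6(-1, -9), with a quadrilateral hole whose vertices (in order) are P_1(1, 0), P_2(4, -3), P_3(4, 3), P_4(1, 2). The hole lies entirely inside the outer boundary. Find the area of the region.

Outer boundary:
Σ = (30) + (170) + (90) + (110) + (85) + (33) = 518
Area = |Σ|/2 = 259.
Hole:
Apply the surveyor's formula: 2A = Σ (x_i·y_{i+1} − x_{i+1}·y_i), indices taken mod 4.
Σ = (-3) + (24) + (5) + (-2) = 24
Area = |Σ|/2 = 12.
Net area = 259 − 12 = 247.

247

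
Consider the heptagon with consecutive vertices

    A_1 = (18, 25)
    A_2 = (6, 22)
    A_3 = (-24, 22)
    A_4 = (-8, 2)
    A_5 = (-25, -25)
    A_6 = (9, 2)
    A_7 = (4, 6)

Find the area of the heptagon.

748.5

Apply the shoelace (surveyor's) formula: 2A = Σ (x_i·y_{i+1} − x_{i+1}·y_i), indices taken mod 7.
A_1→A_2: (18)(22) − (6)(25) = 246
A_2→A_3: (6)(22) − (-24)(22) = 660
A_3→A_4: (-24)(2) − (-8)(22) = 128
A_4→A_5: (-8)(-25) − (-25)(2) = 250
A_5→A_6: (-25)(2) − (9)(-25) = 175
A_6→A_7: (9)(6) − (4)(2) = 46
A_7→A_1: (4)(25) − (18)(6) = -8
Σ = 1497
Area = |Σ|/2 = 748.5.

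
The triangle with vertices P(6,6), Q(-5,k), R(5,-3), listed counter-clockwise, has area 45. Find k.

The doubled signed area Σ (x_i y_{i+1} − x_{i+1} y_i) is linear in k.
With k=0 it equals 93; the coefficient of k is 1 (from the two edges through Q).
So 1·k + 93 = 2·45 = 90 ⇒ k = -3.

-3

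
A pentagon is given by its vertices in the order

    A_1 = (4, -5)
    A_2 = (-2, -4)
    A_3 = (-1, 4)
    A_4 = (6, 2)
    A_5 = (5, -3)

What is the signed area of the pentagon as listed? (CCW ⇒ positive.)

-52.5

Apply the shoelace formula: 2A = Σ (x_i·y_{i+1} − x_{i+1}·y_i), indices taken mod 5.
A_1→A_2: (4)(-4) − (-2)(-5) = -26
A_2→A_3: (-2)(4) − (-1)(-4) = -12
A_3→A_4: (-1)(2) − (6)(4) = -26
A_4→A_5: (6)(-3) − (5)(2) = -28
A_5→A_1: (5)(-5) − (4)(-3) = -13
Σ = -105
Signed area = Σ/2 = -52.5 (negative ⇒ clockwise traversal).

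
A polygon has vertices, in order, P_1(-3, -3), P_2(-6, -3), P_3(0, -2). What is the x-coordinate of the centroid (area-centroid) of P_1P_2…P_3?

Apply the shoelace formula. First the cross-terms c_i = x_i·y_{i+1} − x_{i+1}·y_i:
  -9, 12, -6  ⇒  2A = -3, A = -1.5.
Then Σ (x_i + x_{i+1})·c_i = 27, so x̄ = 27 / (6·(-1.5)) = -3.

-3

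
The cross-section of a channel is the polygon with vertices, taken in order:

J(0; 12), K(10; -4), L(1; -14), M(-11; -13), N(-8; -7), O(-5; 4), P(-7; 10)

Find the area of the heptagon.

Apply the shoelace formula: 2A = Σ (x_i·y_{i+1} − x_{i+1}·y_i), indices taken mod 7.
Σ = (-120) + (-136) + (-167) + (-27) + (-67) + (-22) + (-84) = -623
Area = |Σ|/2 = 311.5.

311.5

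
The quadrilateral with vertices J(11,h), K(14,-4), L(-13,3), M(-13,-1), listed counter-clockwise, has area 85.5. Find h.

-6

The doubled signed area Σ (x_i y_{i+1} − x_{i+1} y_i) is linear in h.
With h=0 it equals 9; the coefficient of h is -27 (from the two edges through J).
So -27·h + 9 = 2·85.5 = 171 ⇒ h = -6.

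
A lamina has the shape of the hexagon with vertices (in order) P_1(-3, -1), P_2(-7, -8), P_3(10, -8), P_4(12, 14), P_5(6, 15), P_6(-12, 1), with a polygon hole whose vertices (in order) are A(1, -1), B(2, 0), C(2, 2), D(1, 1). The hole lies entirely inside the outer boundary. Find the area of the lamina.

341

Outer boundary:
Apply the shoelace formula: 2A = Σ (x_i·y_{i+1} − x_{i+1}·y_i), indices taken mod 6.
P_1→P_2: (-3)(-8) − (-7)(-1) = 17
P_2→P_3: (-7)(-8) − (10)(-8) = 136
P_3→P_4: (10)(14) − (12)(-8) = 236
P_4→P_5: (12)(15) − (6)(14) = 96
P_5→P_6: (6)(1) − (-12)(15) = 186
P_6→P_1: (-12)(-1) − (-3)(1) = 15
Σ = 686
Area = |Σ|/2 = 343.
Hole:
Cross-terms: 2, 4, 0, -2  ⇒  Σ = 4
Area = |Σ|/2 = 2.
Net area = 343 − 2 = 341.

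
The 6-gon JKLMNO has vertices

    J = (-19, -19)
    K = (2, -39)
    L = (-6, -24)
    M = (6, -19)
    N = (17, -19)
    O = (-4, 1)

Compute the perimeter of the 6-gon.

124

|JK| = √((21)² + (-20)²) = √841 = 29
|KL| = √((-8)² + (15)²) = √289 = 17
|LM| = √((12)² + (5)²) = √169 = 13
|MN| = √((11)² + (0)²) = √121 = 11
|NO| = √((-21)² + (20)²) = √841 = 29
|OJ| = √((-15)² + (-20)²) = √625 = 25
Perimeter = 29 + 17 + 13 + 11 + 29 + 25 = 124.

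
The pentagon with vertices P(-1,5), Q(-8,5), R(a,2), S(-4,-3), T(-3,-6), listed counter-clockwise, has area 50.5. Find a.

The doubled signed area Σ (x_i y_{i+1} − x_{i+1} y_i) is linear in a.
With a=0 it equals 21; the coefficient of a is -8 (from the two edges through R).
So -8·a + 21 = 2·50.5 = 101 ⇒ a = -10.

-10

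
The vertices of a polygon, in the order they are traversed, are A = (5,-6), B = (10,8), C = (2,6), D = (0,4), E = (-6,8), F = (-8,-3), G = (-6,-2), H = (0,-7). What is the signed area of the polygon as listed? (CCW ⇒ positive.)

Apply the shoelace (surveyor's) formula: 2A = Σ (x_i·y_{i+1} − x_{i+1}·y_i), indices taken mod 8.
Σ = (100) + (44) + (8) + (24) + (82) + (-2) + (42) + (35) = 333
Signed area = Σ/2 = 166.5 (positive ⇒ counter-clockwise traversal).

166.5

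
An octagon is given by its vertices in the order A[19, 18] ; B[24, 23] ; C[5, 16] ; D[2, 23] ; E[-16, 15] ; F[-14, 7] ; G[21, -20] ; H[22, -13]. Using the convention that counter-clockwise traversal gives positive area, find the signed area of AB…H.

898

Apply Gauss's area formula: 2A = Σ (x_i·y_{i+1} − x_{i+1}·y_i), indices taken mod 8.
Σ = (5) + (269) + (83) + (398) + (98) + (133) + (167) + (643) = 1796
Signed area = Σ/2 = 898 (positive ⇒ counter-clockwise traversal).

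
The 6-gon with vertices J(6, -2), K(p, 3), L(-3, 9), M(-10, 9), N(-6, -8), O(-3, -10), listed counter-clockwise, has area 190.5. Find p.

5

Write out the shoelace sum; only the two edges meeting at K involve p:
2·Area = [(6·3 − p·(-2)) + (p·9 − (-3)·3)] + 299
       = 11·p + 326 = 381
⇒ p = 5.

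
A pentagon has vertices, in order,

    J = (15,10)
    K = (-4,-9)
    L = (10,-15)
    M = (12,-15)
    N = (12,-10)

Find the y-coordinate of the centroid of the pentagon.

-1219/249

Apply the shoelace formula. First the cross-terms c_i = x_i·y_{i+1} − x_{i+1}·y_i:
  -95, 150, 30, 60, 270  ⇒  2A = 415, A = 207.5.
Then Σ (y_i + y_{i+1})·c_i = -6095, so ȳ = -6095 / (6·207.5) = -1219/249.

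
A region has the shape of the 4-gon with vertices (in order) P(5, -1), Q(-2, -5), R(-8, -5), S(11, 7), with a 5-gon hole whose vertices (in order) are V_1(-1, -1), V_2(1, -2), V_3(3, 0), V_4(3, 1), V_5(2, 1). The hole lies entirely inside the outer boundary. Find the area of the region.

46

Outer boundary:
Apply the surveyor's formula: 2A = Σ (x_i·y_{i+1} − x_{i+1}·y_i), indices taken mod 4.
Σ = (-27) + (-30) + (-1) + (-46) = -104
Area = |Σ|/2 = 52.
Hole:
Apply the surveyor's formula: 2A = Σ (x_i·y_{i+1} − x_{i+1}·y_i), indices taken mod 5.
Cross-terms: 3, 6, 3, 1, -1  ⇒  Σ = 12
Area = |Σ|/2 = 6.
Net area = 52 − 6 = 46.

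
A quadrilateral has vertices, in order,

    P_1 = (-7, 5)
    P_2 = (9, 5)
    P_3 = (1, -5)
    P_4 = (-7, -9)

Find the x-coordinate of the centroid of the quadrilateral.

Apply the shoelace formula. First the cross-terms c_i = x_i·y_{i+1} − x_{i+1}·y_i:
  -80, -50, -44, -98  ⇒  2A = -272, A = -136.
Then Σ (x_i + x_{i+1})·c_i = 976, so x̄ = 976 / (6·(-136)) = -61/51.

-61/51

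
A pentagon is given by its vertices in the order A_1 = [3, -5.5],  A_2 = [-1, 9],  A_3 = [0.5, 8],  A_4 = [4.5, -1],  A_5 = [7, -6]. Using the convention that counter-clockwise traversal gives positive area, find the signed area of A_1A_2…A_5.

-34

Σ = (21.5) + (-12.5) + (-36.5) + (-20) + (-20.5) = -68
Signed area = Σ/2 = -34 (negative ⇒ clockwise traversal).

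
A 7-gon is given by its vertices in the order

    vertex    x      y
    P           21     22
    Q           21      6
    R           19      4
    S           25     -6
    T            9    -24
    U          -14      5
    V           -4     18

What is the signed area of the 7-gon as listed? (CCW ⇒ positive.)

Apply Gauss's area formula: 2A = Σ (x_i·y_{i+1} − x_{i+1}·y_i), indices taken mod 7.
P→Q: (21)(6) − (21)(22) = -336
Q→R: (21)(4) − (19)(6) = -30
R→S: (19)(-6) − (25)(4) = -214
S→T: (25)(-24) − (9)(-6) = -546
T→U: (9)(5) − (-14)(-24) = -291
U→V: (-14)(18) − (-4)(5) = -232
V→P: (-4)(22) − (21)(18) = -466
Σ = -2115
Signed area = Σ/2 = -1057.5 (negative ⇒ clockwise traversal).

-1057.5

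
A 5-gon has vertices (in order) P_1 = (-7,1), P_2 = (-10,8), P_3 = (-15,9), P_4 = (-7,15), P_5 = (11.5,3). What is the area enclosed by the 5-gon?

169.5

P_1→P_2: (-7)(8) − (-10)(1) = -46
P_2→P_3: (-10)(9) − (-15)(8) = 30
P_3→P_4: (-15)(15) − (-7)(9) = -162
P_4→P_5: (-7)(3) − (11.5)(15) = -193.5
P_5→P_1: (11.5)(1) − (-7)(3) = 32.5
Σ = -339
Area = |Σ|/2 = 169.5.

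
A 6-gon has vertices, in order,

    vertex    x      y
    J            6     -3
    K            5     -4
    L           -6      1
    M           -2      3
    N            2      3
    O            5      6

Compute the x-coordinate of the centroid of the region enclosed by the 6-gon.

Apply the shoelace formula. First the cross-terms c_i = x_i·y_{i+1} − x_{i+1}·y_i:
  -9, -19, -16, -12, -3, -51  ⇒  2A = -110, A = -55.
Then Σ (x_i + x_{i+1})·c_i = -534, so x̄ = -534 / (6·(-55)) = 89/55.

89/55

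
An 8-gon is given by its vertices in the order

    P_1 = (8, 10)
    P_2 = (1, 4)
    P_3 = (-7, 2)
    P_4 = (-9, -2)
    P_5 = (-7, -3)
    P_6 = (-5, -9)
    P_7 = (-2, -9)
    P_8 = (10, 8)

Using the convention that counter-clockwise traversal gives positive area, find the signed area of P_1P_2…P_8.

141

Σ = (22) + (30) + (32) + (13) + (48) + (27) + (74) + (36) = 282
Signed area = Σ/2 = 141 (positive ⇒ counter-clockwise traversal).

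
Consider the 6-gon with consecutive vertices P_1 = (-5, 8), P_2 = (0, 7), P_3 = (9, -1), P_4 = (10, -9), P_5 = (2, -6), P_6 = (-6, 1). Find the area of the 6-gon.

Apply Gauss's area formula: 2A = Σ (x_i·y_{i+1} − x_{i+1}·y_i), indices taken mod 6.
Σ = (-35) + (-63) + (-71) + (-42) + (-34) + (-43) = -288
Area = |Σ|/2 = 144.

144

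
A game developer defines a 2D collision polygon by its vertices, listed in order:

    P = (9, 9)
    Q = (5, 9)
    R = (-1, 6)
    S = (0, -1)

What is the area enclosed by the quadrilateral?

42.5

Apply Gauss's area formula: 2A = Σ (x_i·y_{i+1} − x_{i+1}·y_i), indices taken mod 4.
P→Q: (9)(9) − (5)(9) = 36
Q→R: (5)(6) − (-1)(9) = 39
R→S: (-1)(-1) − (0)(6) = 1
S→P: (0)(9) − (9)(-1) = 9
Σ = 85
Area = |Σ|/2 = 42.5.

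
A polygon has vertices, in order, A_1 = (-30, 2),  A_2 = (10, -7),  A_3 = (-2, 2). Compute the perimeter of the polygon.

84

|A_1A_2| = √((40)² + (-9)²) = √1681 = 41
|A_2A_3| = √((-12)² + (9)²) = √225 = 15
|A_3A_1| = √((-28)² + (0)²) = √784 = 28
Perimeter = 41 + 15 + 28 = 84.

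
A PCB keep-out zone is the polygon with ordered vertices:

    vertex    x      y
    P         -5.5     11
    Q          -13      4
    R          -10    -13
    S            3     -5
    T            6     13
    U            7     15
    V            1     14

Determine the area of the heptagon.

Apply the shoelace formula: 2A = Σ (x_i·y_{i+1} − x_{i+1}·y_i), indices taken mod 7.
Cross-terms: 121, 209, 89, 69, -1, 83, 88  ⇒  Σ = 658
Area = |Σ|/2 = 329.

329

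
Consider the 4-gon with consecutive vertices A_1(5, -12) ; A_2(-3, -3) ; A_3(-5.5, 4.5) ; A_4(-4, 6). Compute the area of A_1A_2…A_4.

39

Cross-terms: -51, -30, -15, 18  ⇒  Σ = -78
Area = |Σ|/2 = 39.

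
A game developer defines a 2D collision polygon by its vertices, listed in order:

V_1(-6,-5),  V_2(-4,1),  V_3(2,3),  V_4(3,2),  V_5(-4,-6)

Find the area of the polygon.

35.5

Σ = (-26) + (-14) + (-5) + (-10) + (-16) = -71
Area = |Σ|/2 = 35.5.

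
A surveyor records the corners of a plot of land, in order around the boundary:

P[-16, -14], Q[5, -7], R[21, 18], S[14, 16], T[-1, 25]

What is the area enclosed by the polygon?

641.5

Apply the surveyor's formula: 2A = Σ (x_i·y_{i+1} − x_{i+1}·y_i), indices taken mod 5.
Cross-terms: 182, 237, 84, 366, 414  ⇒  Σ = 1283
Area = |Σ|/2 = 641.5.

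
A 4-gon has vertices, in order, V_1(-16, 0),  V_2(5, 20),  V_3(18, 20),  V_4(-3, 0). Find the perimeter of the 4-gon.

84

|V_1V_2| = √((21)² + (20)²) = √841 = 29
|V_2V_3| = √((13)² + (0)²) = √169 = 13
|V_3V_4| = √((-21)² + (-20)²) = √841 = 29
|V_4V_1| = √((-13)² + (0)²) = √169 = 13
Perimeter = 29 + 13 + 29 + 13 = 84.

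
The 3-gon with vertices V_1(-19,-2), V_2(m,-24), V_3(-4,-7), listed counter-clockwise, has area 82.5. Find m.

Write out the shoelace sum; only the two edges meeting at V_2 involve m:
2·Area = [((-19)·(-24) − m·(-2)) + (m·(-7) − (-4)·(-24))] + -125
       = -5·m + 235 = 165
⇒ m = 14.

14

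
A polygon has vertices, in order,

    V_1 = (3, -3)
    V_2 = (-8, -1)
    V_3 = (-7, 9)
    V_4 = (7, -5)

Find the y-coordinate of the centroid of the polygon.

Apply the surveyor's formula. First the cross-terms c_i = x_i·y_{i+1} − x_{i+1}·y_i:
  -27, -79, -28, -6  ⇒  2A = -140, A = -70.
Then Σ (y_i + y_{i+1})·c_i = -588, so ȳ = -588 / (6·(-70)) = 1.4.

1.4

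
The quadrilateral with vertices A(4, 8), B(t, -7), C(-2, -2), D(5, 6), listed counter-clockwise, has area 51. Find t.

-13

Write out the shoelace sum; only the two edges meeting at B involve t:
2·Area = [(4·(-7) − t·8) + (t·(-2) − (-2)·(-7))] + 14
       = -10·t + -28 = 102
⇒ t = -13.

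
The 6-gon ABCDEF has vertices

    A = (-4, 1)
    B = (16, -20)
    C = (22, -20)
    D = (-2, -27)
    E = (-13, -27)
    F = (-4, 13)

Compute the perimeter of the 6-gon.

124

|AB| = √((20)² + (-21)²) = √841 = 29
|BC| = √((6)² + (0)²) = √36 = 6
|CD| = √((-24)² + (-7)²) = √625 = 25
|DE| = √((-11)² + (0)²) = √121 = 11
|EF| = √((9)² + (40)²) = √1681 = 41
|FA| = √((0)² + (-12)²) = √144 = 12
Perimeter = 29 + 6 + 25 + 11 + 41 + 12 = 124.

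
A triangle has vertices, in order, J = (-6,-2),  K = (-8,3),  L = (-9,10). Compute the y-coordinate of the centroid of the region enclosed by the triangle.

11/3

Apply the surveyor's formula. First the cross-terms c_i = x_i·y_{i+1} − x_{i+1}·y_i:
  -34, -53, 78  ⇒  2A = -9, A = -4.5.
Then Σ (y_i + y_{i+1})·c_i = -99, so ȳ = -99 / (6·(-4.5)) = 11/3.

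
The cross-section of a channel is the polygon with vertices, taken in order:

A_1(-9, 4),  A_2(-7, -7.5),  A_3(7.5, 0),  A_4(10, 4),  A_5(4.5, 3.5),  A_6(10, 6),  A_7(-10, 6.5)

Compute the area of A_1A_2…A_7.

Σ = (95.5) + (56.25) + (30) + (17) + (-8) + (125) + (18.5) = 334.25
Area = |Σ|/2 = 167.125.

167.125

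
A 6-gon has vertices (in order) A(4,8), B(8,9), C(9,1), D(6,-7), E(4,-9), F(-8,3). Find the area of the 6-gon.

Σ = (-28) + (-73) + (-69) + (-26) + (-60) + (-76) = -332
Area = |Σ|/2 = 166.

166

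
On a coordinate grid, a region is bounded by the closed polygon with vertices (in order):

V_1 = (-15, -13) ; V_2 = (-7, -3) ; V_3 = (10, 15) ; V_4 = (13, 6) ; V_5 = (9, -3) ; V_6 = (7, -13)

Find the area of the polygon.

365.5

Σ = (-46) + (-75) + (-135) + (-93) + (-96) + (-286) = -731
Area = |Σ|/2 = 365.5.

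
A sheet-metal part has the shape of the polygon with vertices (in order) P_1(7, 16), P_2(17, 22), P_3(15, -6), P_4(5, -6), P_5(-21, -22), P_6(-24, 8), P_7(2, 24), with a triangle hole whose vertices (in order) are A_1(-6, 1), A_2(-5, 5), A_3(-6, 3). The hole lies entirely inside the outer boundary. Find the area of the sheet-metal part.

Outer boundary:
Apply Gauss's area formula: 2A = Σ (x_i·y_{i+1} − x_{i+1}·y_i), indices taken mod 7.
Σ = (-118) + (-432) + (-60) + (-236) + (-696) + (-592) + (-136) = -2270
Area = |Σ|/2 = 1135.
Hole:
Apply the shoelace (surveyor's) formula: 2A = Σ (x_i·y_{i+1} − x_{i+1}·y_i), indices taken mod 3.
A_1→A_2: (-6)(5) − (-5)(1) = -25
A_2→A_3: (-5)(3) − (-6)(5) = 15
A_3→A_1: (-6)(1) − (-6)(3) = 12
Σ = 2
Area = |Σ|/2 = 1.
Net area = 1135 − 1 = 1134.

1134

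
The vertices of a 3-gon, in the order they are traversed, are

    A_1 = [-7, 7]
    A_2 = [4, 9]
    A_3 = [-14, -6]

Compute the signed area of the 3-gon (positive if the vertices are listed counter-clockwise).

Σ = (-91) + (102) + (-140) = -129
Signed area = Σ/2 = -64.5 (negative ⇒ clockwise traversal).

-64.5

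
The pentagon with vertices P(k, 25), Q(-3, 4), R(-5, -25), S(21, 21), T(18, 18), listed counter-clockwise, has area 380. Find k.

20

The doubled signed area Σ (x_i y_{i+1} − x_{i+1} y_i) is linear in k.
With k=0 it equals 1040; the coefficient of k is -14 (from the two edges through P).
So -14·k + 1040 = 2·380 = 760 ⇒ k = 20.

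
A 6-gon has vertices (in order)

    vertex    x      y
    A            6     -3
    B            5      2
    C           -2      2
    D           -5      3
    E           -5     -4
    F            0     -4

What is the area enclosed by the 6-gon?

Apply Gauss's area formula: 2A = Σ (x_i·y_{i+1} − x_{i+1}·y_i), indices taken mod 6.
Cross-terms: 27, 14, 4, 35, 20, 24  ⇒  Σ = 124
Area = |Σ|/2 = 62.

62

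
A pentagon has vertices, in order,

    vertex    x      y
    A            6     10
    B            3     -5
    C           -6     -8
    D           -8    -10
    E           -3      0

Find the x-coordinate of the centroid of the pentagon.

41/267

Apply Gauss's area formula. First the cross-terms c_i = x_i·y_{i+1} − x_{i+1}·y_i:
  -60, -54, -4, -30, -30  ⇒  2A = -178, A = -89.
Then Σ (x_i + x_{i+1})·c_i = -82, so x̄ = -82 / (6·(-89)) = 41/267.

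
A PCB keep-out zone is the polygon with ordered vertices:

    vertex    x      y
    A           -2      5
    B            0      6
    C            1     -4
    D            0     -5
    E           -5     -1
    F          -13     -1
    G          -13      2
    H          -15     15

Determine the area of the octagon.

152.5

Apply Gauss's area formula: 2A = Σ (x_i·y_{i+1} − x_{i+1}·y_i), indices taken mod 8.
Σ = (-12) + (-6) + (-5) + (-25) + (-8) + (-39) + (-165) + (-45) = -305
Area = |Σ|/2 = 152.5.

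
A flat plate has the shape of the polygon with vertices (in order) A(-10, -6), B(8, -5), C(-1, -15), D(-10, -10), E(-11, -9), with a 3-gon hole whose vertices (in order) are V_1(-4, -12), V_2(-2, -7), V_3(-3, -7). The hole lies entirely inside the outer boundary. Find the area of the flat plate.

103

Outer boundary:
Σ = (98) + (-125) + (-140) + (-20) + (-24) = -211
Area = |Σ|/2 = 105.5.
Hole:
Cross-terms: 4, -7, 8  ⇒  Σ = 5
Area = |Σ|/2 = 2.5.
Net area = 105.5 − 2.5 = 103.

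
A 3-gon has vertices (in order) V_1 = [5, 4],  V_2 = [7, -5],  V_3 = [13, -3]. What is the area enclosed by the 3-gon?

V_1→V_2: (5)(-5) − (7)(4) = -53
V_2→V_3: (7)(-3) − (13)(-5) = 44
V_3→V_1: (13)(4) − (5)(-3) = 67
Σ = 58
Area = |Σ|/2 = 29.

29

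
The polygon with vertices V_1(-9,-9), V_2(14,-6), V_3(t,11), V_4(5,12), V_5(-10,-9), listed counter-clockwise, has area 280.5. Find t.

11

The doubled signed area Σ (x_i y_{i+1} − x_{i+1} y_i) is linear in t.
With t=0 it equals 363; the coefficient of t is 18 (from the two edges through V_3).
So 18·t + 363 = 2·280.5 = 561 ⇒ t = 11.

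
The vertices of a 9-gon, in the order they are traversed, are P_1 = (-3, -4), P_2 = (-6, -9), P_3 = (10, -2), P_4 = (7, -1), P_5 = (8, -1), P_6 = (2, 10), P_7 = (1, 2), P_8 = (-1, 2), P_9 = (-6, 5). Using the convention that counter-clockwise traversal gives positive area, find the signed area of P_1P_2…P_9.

P_1→P_2: (-3)(-9) − (-6)(-4) = 3
P_2→P_3: (-6)(-2) − (10)(-9) = 102
P_3→P_4: (10)(-1) − (7)(-2) = 4
P_4→P_5: (7)(-1) − (8)(-1) = 1
P_5→P_6: (8)(10) − (2)(-1) = 82
P_6→P_7: (2)(2) − (1)(10) = -6
P_7→P_8: (1)(2) − (-1)(2) = 4
P_8→P_9: (-1)(5) − (-6)(2) = 7
P_9→P_1: (-6)(-4) − (-3)(5) = 39
Σ = 236
Signed area = Σ/2 = 118 (positive ⇒ counter-clockwise traversal).

118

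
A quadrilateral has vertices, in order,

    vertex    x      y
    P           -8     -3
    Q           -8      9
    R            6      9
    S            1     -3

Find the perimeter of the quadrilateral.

48

|PQ| = √((0)² + (12)²) = √144 = 12
|QR| = √((14)² + (0)²) = √196 = 14
|RS| = √((-5)² + (-12)²) = √169 = 13
|SP| = √((-9)² + (0)²) = √81 = 9
Perimeter = 12 + 14 + 13 + 9 = 48.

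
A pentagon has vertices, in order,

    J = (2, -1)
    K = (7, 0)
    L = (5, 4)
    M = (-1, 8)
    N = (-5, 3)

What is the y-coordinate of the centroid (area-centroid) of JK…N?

Apply Gauss's area formula. First the cross-terms c_i = x_i·y_{i+1} − x_{i+1}·y_i:
  7, 28, 44, 37, -1  ⇒  2A = 115, A = 57.5.
Then Σ (y_i + y_{i+1})·c_i = 1038, so ȳ = 1038 / (6·57.5) = 346/115.

346/115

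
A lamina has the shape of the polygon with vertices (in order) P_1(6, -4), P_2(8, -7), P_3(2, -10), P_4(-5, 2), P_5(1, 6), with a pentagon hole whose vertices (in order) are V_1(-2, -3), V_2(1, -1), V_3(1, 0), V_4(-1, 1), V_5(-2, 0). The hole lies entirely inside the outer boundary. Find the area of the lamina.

89.5

Outer boundary:
Σ = (-10) + (-66) + (-46) + (-32) + (-40) = -194
Area = |Σ|/2 = 97.
Hole:
Apply the shoelace (surveyor's) formula: 2A = Σ (x_i·y_{i+1} − x_{i+1}·y_i), indices taken mod 5.
Cross-terms: 5, 1, 1, 2, 6  ⇒  Σ = 15
Area = |Σ|/2 = 7.5.
Net area = 97 − 7.5 = 89.5.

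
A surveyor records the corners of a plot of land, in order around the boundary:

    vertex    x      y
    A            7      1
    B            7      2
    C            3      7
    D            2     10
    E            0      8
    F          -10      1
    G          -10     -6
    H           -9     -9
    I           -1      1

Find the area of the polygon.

Apply the shoelace formula: 2A = Σ (x_i·y_{i+1} − x_{i+1}·y_i), indices taken mod 9.
Σ = (7) + (43) + (16) + (16) + (80) + (70) + (36) + (-18) + (-8) = 242
Area = |Σ|/2 = 121.

121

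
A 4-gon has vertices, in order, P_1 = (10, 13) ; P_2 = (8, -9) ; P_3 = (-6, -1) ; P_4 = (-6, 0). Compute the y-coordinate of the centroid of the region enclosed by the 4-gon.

Apply Gauss's area formula. First the cross-terms c_i = x_i·y_{i+1} − x_{i+1}·y_i:
  -194, -62, -6, -78  ⇒  2A = -340, A = -170.
Then Σ (y_i + y_{i+1})·c_i = -1164, so ȳ = -1164 / (6·(-170)) = 97/85.

97/85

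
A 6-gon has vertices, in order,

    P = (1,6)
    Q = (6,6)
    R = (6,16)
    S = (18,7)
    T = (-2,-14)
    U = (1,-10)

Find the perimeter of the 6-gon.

|PQ| = √((5)² + (0)²) = √25 = 5
|QR| = √((0)² + (10)²) = √100 = 10
|RS| = √((12)² + (-9)²) = √225 = 15
|ST| = √((-20)² + (-21)²) = √841 = 29
|TU| = √((3)² + (4)²) = √25 = 5
|UP| = √((0)² + (16)²) = √256 = 16
Perimeter = 5 + 10 + 15 + 29 + 5 + 16 = 80.

80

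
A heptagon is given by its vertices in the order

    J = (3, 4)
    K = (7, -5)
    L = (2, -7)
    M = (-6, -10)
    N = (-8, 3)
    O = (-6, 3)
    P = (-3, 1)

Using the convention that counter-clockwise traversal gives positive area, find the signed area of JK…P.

Apply the surveyor's formula: 2A = Σ (x_i·y_{i+1} − x_{i+1}·y_i), indices taken mod 7.
Σ = (-43) + (-39) + (-62) + (-98) + (-6) + (3) + (-15) = -260
Signed area = Σ/2 = -130 (negative ⇒ clockwise traversal).

-130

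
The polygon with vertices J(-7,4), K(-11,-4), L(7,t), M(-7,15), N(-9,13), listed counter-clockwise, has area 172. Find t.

The doubled signed area Σ (x_i y_{i+1} − x_{i+1} y_i) is linear in t.
With t=0 it equals 304; the coefficient of t is -4 (from the two edges through L).
So -4·t + 304 = 2·172 = 344 ⇒ t = -10.

-10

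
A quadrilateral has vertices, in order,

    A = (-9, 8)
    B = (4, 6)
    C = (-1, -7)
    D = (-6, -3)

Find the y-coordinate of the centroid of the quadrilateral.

389/222

Apply Gauss's area formula. First the cross-terms c_i = x_i·y_{i+1} − x_{i+1}·y_i:
  -86, -22, -39, -75  ⇒  2A = -222, A = -111.
Then Σ (y_i + y_{i+1})·c_i = -1167, so ȳ = -1167 / (6·(-111)) = 389/222.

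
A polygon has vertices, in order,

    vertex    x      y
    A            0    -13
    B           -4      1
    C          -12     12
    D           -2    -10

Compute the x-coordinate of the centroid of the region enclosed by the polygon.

-214/41

Apply Gauss's area formula. First the cross-terms c_i = x_i·y_{i+1} − x_{i+1}·y_i:
  -52, -36, 144, 26  ⇒  2A = 82, A = 41.
Then Σ (x_i + x_{i+1})·c_i = -1284, so x̄ = -1284 / (6·41) = -214/41.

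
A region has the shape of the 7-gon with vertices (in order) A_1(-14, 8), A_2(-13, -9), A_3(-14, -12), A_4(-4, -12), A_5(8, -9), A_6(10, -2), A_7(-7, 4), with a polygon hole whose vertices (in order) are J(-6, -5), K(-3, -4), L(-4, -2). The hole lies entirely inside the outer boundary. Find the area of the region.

302.5

Outer boundary:
A_1→A_2: (-14)(-9) − (-13)(8) = 230
A_2→A_3: (-13)(-12) − (-14)(-9) = 30
A_3→A_4: (-14)(-12) − (-4)(-12) = 120
A_4→A_5: (-4)(-9) − (8)(-12) = 132
A_5→A_6: (8)(-2) − (10)(-9) = 74
A_6→A_7: (10)(4) − (-7)(-2) = 26
A_7→A_1: (-7)(8) − (-14)(4) = 0
Σ = 612
Area = |Σ|/2 = 306.
Hole:
Cross-terms: 9, -10, 8  ⇒  Σ = 7
Area = |Σ|/2 = 3.5.
Net area = 306 − 3.5 = 302.5.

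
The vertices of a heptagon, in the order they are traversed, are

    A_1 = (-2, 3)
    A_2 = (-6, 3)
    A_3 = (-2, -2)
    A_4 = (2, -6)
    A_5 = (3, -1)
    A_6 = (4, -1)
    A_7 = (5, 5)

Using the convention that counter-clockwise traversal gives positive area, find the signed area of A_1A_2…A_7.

Apply the surveyor's formula: 2A = Σ (x_i·y_{i+1} − x_{i+1}·y_i), indices taken mod 7.
Σ = (12) + (18) + (16) + (16) + (1) + (25) + (25) = 113
Signed area = Σ/2 = 56.5 (positive ⇒ counter-clockwise traversal).

56.5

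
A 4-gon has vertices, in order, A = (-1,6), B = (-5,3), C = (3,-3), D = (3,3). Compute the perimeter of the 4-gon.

26

|AB| = √((-4)² + (-3)²) = √25 = 5
|BC| = √((8)² + (-6)²) = √100 = 10
|CD| = √((0)² + (6)²) = √36 = 6
|DA| = √((-4)² + (3)²) = √25 = 5
Perimeter = 5 + 10 + 6 + 5 = 26.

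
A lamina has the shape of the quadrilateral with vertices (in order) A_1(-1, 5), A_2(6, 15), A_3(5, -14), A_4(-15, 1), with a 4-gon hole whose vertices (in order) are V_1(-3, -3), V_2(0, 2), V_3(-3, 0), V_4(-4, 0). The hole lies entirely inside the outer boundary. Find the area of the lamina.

235.5

Outer boundary:
Σ = (-45) + (-159) + (-205) + (-74) = -483
Area = |Σ|/2 = 241.5.
Hole:
Apply Gauss's area formula: 2A = Σ (x_i·y_{i+1} − x_{i+1}·y_i), indices taken mod 4.
V_1→V_2: (-3)(2) − (0)(-3) = -6
V_2→V_3: (0)(0) − (-3)(2) = 6
V_3→V_4: (-3)(0) − (-4)(0) = 0
V_4→V_1: (-4)(-3) − (-3)(0) = 12
Σ = 12
Area = |Σ|/2 = 6.
Net area = 241.5 − 6 = 235.5.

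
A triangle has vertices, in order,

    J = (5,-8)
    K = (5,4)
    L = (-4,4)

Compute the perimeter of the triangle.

36

|JK| = √((0)² + (12)²) = √144 = 12
|KL| = √((-9)² + (0)²) = √81 = 9
|LJ| = √((9)² + (-12)²) = √225 = 15
Perimeter = 12 + 9 + 15 = 36.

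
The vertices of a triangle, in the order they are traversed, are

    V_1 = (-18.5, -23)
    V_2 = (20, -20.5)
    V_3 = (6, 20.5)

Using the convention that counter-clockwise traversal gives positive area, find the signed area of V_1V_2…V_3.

806.75

Apply the shoelace (surveyor's) formula: 2A = Σ (x_i·y_{i+1} − x_{i+1}·y_i), indices taken mod 3.
V_1→V_2: (-18.5)(-20.5) − (20)(-23) = 839.25
V_2→V_3: (20)(20.5) − (6)(-20.5) = 533
V_3→V_1: (6)(-23) − (-18.5)(20.5) = 241.25
Σ = 1613.5
Signed area = Σ/2 = 806.75 (positive ⇒ counter-clockwise traversal).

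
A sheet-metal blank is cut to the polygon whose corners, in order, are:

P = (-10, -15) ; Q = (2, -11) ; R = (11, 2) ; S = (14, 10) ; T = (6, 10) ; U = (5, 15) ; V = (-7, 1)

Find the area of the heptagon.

346

Apply Gauss's area formula: 2A = Σ (x_i·y_{i+1} − x_{i+1}·y_i), indices taken mod 7.
P→Q: (-10)(-11) − (2)(-15) = 140
Q→R: (2)(2) − (11)(-11) = 125
R→S: (11)(10) − (14)(2) = 82
S→T: (14)(10) − (6)(10) = 80
T→U: (6)(15) − (5)(10) = 40
U→V: (5)(1) − (-7)(15) = 110
V→P: (-7)(-15) − (-10)(1) = 115
Σ = 692
Area = |Σ|/2 = 346.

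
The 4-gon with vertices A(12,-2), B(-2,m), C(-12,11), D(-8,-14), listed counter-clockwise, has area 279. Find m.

6

The doubled signed area Σ (x_i y_{i+1} − x_{i+1} y_i) is linear in m.
With m=0 it equals 414; the coefficient of m is 24 (from the two edges through B).
So 24·m + 414 = 2·279 = 558 ⇒ m = 6.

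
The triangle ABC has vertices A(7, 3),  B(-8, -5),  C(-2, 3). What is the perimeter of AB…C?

36

|AB| = √((-15)² + (-8)²) = √289 = 17
|BC| = √((6)² + (8)²) = √100 = 10
|CA| = √((9)² + (0)²) = √81 = 9
Perimeter = 17 + 10 + 9 = 36.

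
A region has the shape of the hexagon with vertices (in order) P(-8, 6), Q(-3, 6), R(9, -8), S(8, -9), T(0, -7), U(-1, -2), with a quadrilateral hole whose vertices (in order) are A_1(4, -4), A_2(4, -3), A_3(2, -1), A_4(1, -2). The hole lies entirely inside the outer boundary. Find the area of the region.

77.5

Outer boundary:
Σ = (-30) + (-30) + (-17) + (-56) + (-7) + (-22) = -162
Area = |Σ|/2 = 81.
Hole:
Apply the shoelace (surveyor's) formula: 2A = Σ (x_i·y_{i+1} − x_{i+1}·y_i), indices taken mod 4.
Cross-terms: 4, 2, -3, 4  ⇒  Σ = 7
Area = |Σ|/2 = 3.5.
Net area = 81 − 3.5 = 77.5.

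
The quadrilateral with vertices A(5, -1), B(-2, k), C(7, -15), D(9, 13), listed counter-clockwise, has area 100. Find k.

-10

Write out the shoelace sum; only the two edges meeting at B involve k:
2·Area = [(5·k − (-2)·(-1)) + ((-2)·(-15) − 7·k)] + 152
       = -2·k + 180 = 200
⇒ k = -10.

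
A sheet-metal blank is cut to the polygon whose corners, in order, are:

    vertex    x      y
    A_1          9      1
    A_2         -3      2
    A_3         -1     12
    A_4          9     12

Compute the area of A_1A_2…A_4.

116

Cross-terms: 21, -34, -120, -99  ⇒  Σ = -232
Area = |Σ|/2 = 116.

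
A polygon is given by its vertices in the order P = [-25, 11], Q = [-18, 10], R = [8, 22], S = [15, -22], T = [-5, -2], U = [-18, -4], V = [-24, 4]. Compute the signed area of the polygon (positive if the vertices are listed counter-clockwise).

Apply the surveyor's formula: 2A = Σ (x_i·y_{i+1} − x_{i+1}·y_i), indices taken mod 7.
Σ = (-52) + (-476) + (-506) + (-140) + (-16) + (-168) + (-164) = -1522
Signed area = Σ/2 = -761 (negative ⇒ clockwise traversal).

-761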